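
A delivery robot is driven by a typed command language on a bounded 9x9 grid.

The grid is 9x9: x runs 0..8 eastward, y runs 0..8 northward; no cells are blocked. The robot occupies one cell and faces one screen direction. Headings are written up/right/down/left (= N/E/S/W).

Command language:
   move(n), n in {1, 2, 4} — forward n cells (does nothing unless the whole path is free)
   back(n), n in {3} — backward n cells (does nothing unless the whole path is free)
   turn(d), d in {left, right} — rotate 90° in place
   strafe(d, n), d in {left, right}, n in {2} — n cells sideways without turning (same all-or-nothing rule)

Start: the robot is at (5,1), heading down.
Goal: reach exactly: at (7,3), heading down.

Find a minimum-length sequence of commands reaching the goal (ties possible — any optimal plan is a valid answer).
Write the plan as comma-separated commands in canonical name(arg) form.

move(1), strafe(left, 2), back(3)

t0: at (5,1), heading down
t=1 move(1) ⇒ at (5,0), heading down
t=2 strafe(left, 2) ⇒ at (7,0), heading down
t=3 back(3) ⇒ at (7,3), heading down
minimal: 3 command(s), checked below 3.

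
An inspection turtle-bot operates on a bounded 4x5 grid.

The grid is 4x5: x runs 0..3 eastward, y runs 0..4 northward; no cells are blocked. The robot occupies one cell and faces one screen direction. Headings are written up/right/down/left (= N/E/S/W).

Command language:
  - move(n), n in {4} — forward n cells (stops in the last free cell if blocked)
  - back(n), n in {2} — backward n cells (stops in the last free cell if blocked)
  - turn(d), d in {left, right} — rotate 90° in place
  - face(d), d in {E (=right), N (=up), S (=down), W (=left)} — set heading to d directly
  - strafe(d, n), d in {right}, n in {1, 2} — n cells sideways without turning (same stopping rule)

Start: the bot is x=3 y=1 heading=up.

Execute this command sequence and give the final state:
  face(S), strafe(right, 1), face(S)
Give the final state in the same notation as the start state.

x=2 y=1 heading=down

initial: x=3 y=1 heading=up
t=1 face(S) ⇒ x=3 y=1 heading=down
t=2 strafe(right, 1) ⇒ x=2 y=1 heading=down
t=3 face(S) ⇒ x=2 y=1 heading=down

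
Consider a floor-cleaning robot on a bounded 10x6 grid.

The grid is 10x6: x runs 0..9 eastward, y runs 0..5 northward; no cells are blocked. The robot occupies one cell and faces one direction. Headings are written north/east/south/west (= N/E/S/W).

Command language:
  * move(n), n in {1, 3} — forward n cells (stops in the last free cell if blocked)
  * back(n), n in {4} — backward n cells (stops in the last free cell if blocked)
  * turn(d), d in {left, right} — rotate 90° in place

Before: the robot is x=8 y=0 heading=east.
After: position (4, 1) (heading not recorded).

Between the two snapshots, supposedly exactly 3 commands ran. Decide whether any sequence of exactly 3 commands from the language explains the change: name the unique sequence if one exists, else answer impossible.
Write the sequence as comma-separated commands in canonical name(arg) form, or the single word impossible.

key: order matters: swapping back(4) and move(1) lands elsewhere
start: x=8 y=0 heading=east
[1] after back(4): x=4 y=0 heading=east
[2] after turn(left): x=4 y=0 heading=north
[3] after move(1): x=4 y=1 heading=north
all 125 alternatives checked — unique.

back(4), turn(left), move(1)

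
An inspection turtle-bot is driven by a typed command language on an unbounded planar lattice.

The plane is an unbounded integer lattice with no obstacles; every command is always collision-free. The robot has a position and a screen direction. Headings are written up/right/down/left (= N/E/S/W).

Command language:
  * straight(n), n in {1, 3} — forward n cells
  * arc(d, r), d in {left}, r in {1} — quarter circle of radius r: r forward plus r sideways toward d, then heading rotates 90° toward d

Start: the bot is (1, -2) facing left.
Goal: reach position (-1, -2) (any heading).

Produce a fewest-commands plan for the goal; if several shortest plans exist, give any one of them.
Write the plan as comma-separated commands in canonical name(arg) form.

begin: (1, -2) facing left
t=1 straight(1) ⇒ (0, -2) facing left
t=2 straight(1) ⇒ (-1, -2) facing left
minimal: 2 command(s), checked below 2.

straight(1), straight(1)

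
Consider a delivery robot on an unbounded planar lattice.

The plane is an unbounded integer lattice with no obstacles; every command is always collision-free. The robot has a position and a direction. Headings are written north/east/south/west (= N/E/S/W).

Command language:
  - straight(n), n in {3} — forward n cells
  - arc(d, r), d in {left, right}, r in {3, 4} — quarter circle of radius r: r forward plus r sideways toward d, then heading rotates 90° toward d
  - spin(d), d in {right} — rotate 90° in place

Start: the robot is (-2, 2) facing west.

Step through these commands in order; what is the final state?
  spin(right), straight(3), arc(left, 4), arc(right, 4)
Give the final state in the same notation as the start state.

begin: (-2, 2) facing west
step 1 (spin(right)): (-2, 2) facing north
step 2 (straight(3)): (-2, 5) facing north
step 3 (arc(left, 4)): (-6, 9) facing west
step 4 (arc(right, 4)): (-10, 13) facing north

(-10, 13) facing north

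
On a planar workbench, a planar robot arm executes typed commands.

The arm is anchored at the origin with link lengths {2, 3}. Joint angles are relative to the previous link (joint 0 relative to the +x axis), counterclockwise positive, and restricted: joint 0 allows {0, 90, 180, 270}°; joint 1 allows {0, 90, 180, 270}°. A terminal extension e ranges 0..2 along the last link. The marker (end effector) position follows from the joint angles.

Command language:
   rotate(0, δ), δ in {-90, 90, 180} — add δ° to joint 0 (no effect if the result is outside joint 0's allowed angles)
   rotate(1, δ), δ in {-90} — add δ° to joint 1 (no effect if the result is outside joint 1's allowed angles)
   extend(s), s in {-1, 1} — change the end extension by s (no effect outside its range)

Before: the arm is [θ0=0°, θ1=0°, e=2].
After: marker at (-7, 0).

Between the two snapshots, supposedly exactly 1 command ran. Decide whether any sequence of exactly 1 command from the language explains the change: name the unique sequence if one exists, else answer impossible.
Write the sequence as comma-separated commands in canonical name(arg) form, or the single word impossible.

initial: [θ0=0°, θ1=0°, e=2]
[1] after rotate(0, 180): [θ0=180°, θ1=0°, e=2]
no other 1-command option fits: unique.

rotate(0, 180)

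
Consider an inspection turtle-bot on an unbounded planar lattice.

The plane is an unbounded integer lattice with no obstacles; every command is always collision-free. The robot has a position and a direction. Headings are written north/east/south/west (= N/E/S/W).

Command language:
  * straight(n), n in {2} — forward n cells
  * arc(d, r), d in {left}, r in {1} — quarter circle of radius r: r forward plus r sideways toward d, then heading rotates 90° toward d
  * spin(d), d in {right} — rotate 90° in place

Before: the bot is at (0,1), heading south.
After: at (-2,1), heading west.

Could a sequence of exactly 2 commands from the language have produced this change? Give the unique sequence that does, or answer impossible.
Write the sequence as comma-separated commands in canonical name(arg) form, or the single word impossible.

spin(right), straight(2)

key: cell and facing (now W) both changed — the 2 commands mix motion and turning
initial: at (0,1), heading south
t=1 spin(right) ⇒ at (0,1), heading west
t=2 straight(2) ⇒ at (-2,1), heading west
no rival 2-sequence matches.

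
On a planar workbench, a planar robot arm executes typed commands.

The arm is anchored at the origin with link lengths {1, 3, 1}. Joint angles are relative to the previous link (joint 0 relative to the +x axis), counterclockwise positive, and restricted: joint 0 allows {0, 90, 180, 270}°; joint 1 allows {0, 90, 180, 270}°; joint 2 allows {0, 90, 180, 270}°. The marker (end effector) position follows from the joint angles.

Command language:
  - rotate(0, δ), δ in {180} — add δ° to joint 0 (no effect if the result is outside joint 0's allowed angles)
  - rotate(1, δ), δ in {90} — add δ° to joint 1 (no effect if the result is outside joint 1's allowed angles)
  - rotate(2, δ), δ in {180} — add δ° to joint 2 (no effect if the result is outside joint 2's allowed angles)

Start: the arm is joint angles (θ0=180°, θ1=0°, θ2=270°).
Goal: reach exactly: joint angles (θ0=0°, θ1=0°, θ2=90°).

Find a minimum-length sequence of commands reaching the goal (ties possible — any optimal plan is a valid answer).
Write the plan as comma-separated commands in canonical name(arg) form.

rotate(2, 180), rotate(0, 180)

t0: joint angles (θ0=180°, θ1=0°, θ2=270°)
step 1 (rotate(2, 180)): joint angles (θ0=180°, θ1=0°, θ2=90°)
step 2 (rotate(0, 180)): joint angles (θ0=0°, θ1=0°, θ2=90°)
nothing shorter than 2 reaches the goal.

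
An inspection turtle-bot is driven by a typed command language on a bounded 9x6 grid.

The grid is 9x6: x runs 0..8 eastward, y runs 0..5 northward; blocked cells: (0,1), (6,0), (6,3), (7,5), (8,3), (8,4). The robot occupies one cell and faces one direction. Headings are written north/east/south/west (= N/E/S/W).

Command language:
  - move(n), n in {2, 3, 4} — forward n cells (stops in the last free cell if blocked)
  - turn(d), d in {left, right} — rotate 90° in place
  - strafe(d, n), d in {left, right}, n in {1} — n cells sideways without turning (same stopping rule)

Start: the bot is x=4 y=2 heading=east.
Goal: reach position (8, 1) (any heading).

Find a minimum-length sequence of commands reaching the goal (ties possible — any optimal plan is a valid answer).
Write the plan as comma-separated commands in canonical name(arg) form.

move(4), strafe(right, 1)

start: x=4 y=2 heading=east
[1] after move(4): x=8 y=2 heading=east
[2] after strafe(right, 1): x=8 y=1 heading=east
minimal: 2 command(s), checked below 2.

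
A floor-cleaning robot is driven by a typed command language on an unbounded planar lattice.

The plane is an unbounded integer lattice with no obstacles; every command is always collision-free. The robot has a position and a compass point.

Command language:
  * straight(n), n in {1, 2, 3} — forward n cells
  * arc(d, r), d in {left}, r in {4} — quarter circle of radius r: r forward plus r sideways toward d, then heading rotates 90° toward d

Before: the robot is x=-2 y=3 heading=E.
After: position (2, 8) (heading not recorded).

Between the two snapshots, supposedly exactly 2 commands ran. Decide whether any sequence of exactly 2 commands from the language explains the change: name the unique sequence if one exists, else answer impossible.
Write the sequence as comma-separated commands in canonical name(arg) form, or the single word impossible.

key: running straight(1) before arc(left, 4) would end elsewhere — order is forced
initial: x=-2 y=3 heading=E
1. arc(left, 4) → x=2 y=7 heading=N
2. straight(1) → x=2 y=8 heading=N
all 16 alternatives checked — unique.

arc(left, 4), straight(1)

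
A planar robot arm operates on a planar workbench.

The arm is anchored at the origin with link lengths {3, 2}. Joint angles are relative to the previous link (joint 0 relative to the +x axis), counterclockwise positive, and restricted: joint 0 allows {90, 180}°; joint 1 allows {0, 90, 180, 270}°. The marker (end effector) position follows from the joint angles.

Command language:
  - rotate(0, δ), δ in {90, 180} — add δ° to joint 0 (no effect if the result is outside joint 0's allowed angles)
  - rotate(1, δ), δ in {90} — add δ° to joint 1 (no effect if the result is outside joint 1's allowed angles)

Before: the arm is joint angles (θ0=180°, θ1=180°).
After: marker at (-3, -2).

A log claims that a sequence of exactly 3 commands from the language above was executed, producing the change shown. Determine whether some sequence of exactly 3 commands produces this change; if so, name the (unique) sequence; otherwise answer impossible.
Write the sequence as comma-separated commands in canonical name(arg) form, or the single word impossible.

t0: joint angles (θ0=180°, θ1=180°)
t=1 rotate(1, 90) ⇒ joint angles (θ0=180°, θ1=270°)
t=2 rotate(1, 90) ⇒ joint angles (θ0=180°, θ1=0°)
t=3 rotate(1, 90) ⇒ joint angles (θ0=180°, θ1=90°)
uniquely the one of 27 3-step routes that fits.

rotate(1, 90), rotate(1, 90), rotate(1, 90)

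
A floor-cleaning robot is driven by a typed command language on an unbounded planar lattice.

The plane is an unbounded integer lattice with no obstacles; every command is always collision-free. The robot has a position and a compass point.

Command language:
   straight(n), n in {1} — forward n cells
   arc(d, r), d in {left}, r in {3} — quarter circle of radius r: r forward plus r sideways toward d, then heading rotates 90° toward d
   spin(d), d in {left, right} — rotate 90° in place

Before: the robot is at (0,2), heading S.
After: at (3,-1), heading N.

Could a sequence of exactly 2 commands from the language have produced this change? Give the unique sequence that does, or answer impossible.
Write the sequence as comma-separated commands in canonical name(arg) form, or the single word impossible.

key: order matters: swapping arc(left, 3) and spin(left) lands elsewhere
start: at (0,2), heading S
[1] after arc(left, 3): at (3,-1), heading E
[2] after spin(left): at (3,-1), heading N
uniquely the one of 16 2-step routes that fits.

arc(left, 3), spin(left)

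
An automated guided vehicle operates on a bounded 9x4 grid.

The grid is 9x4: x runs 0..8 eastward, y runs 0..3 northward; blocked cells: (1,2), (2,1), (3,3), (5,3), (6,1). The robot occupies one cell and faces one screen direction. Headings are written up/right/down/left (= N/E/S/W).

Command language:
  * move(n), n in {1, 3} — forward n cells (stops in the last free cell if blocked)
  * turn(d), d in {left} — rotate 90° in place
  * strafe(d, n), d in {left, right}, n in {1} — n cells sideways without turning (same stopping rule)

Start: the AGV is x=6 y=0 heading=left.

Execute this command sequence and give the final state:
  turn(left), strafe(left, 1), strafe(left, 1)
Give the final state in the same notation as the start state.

x=8 y=0 heading=down

start: x=6 y=0 heading=left
step 1 (turn(left)): x=6 y=0 heading=down
step 2 (strafe(left, 1)): x=7 y=0 heading=down
step 3 (strafe(left, 1)): x=8 y=0 heading=down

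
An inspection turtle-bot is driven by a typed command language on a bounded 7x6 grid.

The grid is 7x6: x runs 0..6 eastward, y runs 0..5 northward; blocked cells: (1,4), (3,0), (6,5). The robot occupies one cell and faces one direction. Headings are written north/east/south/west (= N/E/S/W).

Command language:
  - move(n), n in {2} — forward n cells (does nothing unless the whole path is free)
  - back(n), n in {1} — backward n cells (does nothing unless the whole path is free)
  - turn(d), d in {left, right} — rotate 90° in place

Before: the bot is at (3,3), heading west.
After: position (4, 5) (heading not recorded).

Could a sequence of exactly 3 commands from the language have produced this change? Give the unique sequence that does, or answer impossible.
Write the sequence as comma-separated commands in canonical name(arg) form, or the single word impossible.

back(1), turn(right), move(2)

key: order matters: swapping back(1) and move(2) lands elsewhere
initial: at (3,3), heading west
step 1 (back(1)): at (4,3), heading west
step 2 (turn(right)): at (4,3), heading north
step 3 (move(2)): at (4,5), heading north
uniquely the one of 64 3-step routes that fits.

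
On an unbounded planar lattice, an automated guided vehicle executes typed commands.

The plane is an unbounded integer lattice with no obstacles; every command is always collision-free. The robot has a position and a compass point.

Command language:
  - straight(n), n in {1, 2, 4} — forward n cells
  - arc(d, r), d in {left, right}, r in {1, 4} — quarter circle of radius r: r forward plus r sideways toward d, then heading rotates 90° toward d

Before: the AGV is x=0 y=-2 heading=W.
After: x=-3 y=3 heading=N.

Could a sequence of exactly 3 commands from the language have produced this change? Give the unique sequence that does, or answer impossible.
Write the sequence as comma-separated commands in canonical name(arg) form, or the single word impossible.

key: order matters: swapping straight(2) and straight(4) lands elsewhere
start: x=0 y=-2 heading=W
t=1 straight(2) ⇒ x=-2 y=-2 heading=W
t=2 arc(right, 1) ⇒ x=-3 y=-1 heading=N
t=3 straight(4) ⇒ x=-3 y=3 heading=N
all 343 alternatives checked — unique.

straight(2), arc(right, 1), straight(4)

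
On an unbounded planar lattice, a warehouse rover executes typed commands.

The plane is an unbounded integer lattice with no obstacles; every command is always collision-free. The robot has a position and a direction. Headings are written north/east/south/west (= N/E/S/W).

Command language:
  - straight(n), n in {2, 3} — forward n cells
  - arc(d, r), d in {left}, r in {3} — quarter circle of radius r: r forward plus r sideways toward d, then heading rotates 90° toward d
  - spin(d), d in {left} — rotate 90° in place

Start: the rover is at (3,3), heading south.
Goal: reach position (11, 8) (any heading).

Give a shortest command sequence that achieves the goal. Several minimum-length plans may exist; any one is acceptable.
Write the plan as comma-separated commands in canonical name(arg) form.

from: at (3,3), heading south
t=1 arc(left, 3) ⇒ at (6,0), heading east
t=2 straight(2) ⇒ at (8,0), heading east
t=3 arc(left, 3) ⇒ at (11,3), heading north
t=4 straight(3) ⇒ at (11,6), heading north
t=5 straight(2) ⇒ at (11,8), heading north
nothing shorter than 5 reaches the goal.

arc(left, 3), straight(2), arc(left, 3), straight(3), straight(2)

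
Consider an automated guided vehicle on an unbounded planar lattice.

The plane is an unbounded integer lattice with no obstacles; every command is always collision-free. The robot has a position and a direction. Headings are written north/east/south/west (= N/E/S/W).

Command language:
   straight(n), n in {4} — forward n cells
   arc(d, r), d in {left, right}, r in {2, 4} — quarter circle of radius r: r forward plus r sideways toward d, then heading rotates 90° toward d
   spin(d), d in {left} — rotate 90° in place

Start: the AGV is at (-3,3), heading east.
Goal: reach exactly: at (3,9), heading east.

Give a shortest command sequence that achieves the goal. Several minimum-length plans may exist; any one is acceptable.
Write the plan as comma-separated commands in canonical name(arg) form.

t0: at (-3,3), heading east
[1] after arc(left, 2): at (-1,5), heading north
[2] after arc(right, 4): at (3,9), heading east
no 1-step plan works, so 2 is optimal.

arc(left, 2), arc(right, 4)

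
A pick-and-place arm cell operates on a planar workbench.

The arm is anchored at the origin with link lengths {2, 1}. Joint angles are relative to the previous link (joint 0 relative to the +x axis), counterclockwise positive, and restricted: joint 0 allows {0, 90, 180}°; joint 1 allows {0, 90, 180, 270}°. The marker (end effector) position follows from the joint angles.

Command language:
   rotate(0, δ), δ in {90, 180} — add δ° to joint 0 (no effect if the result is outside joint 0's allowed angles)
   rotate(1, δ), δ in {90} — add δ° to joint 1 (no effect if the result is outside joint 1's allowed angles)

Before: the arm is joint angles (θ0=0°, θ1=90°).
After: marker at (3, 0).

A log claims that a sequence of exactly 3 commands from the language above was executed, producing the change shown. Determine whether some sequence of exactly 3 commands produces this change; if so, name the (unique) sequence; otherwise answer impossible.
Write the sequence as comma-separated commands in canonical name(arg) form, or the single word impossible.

t0: joint angles (θ0=0°, θ1=90°)
t=1 rotate(1, 90) ⇒ joint angles (θ0=0°, θ1=180°)
t=2 rotate(1, 90) ⇒ joint angles (θ0=0°, θ1=270°)
t=3 rotate(1, 90) ⇒ joint angles (θ0=0°, θ1=0°)
no rival 3-sequence matches.

rotate(1, 90), rotate(1, 90), rotate(1, 90)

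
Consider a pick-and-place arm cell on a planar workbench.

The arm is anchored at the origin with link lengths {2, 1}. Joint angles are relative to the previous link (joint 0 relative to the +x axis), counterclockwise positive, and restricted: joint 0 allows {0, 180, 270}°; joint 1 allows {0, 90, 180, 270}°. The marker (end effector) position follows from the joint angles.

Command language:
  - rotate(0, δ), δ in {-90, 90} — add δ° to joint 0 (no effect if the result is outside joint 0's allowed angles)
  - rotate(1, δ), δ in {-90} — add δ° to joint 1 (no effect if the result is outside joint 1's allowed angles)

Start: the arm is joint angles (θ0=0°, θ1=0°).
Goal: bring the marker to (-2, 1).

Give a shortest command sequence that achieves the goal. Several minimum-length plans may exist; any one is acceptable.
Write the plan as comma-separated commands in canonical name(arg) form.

rotate(0, -90), rotate(0, -90), rotate(1, -90)

initial: joint angles (θ0=0°, θ1=0°)
t=1 rotate(0, -90) ⇒ joint angles (θ0=270°, θ1=0°)
t=2 rotate(0, -90) ⇒ joint angles (θ0=180°, θ1=0°)
t=3 rotate(1, -90) ⇒ joint angles (θ0=180°, θ1=270°)
shorter routes all fall short; 3 is best.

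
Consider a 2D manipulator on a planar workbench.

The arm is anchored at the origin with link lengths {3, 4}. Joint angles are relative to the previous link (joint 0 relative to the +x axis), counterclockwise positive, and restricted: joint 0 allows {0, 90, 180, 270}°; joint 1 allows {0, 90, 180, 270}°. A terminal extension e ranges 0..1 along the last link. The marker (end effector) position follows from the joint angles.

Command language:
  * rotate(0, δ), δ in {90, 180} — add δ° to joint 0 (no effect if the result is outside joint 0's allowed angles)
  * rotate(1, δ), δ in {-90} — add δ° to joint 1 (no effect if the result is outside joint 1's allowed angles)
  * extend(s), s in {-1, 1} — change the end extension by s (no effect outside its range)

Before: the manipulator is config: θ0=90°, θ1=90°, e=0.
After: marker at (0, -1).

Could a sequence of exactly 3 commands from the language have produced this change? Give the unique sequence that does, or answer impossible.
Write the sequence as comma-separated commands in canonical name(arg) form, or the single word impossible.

initial: config: θ0=90°, θ1=90°, e=0
step 1 (rotate(1, -90)): config: θ0=90°, θ1=0°, e=0
step 2 (rotate(1, -90)): config: θ0=90°, θ1=270°, e=0
step 3 (rotate(1, -90)): config: θ0=90°, θ1=180°, e=0
no other 3-command option fits: unique.

rotate(1, -90), rotate(1, -90), rotate(1, -90)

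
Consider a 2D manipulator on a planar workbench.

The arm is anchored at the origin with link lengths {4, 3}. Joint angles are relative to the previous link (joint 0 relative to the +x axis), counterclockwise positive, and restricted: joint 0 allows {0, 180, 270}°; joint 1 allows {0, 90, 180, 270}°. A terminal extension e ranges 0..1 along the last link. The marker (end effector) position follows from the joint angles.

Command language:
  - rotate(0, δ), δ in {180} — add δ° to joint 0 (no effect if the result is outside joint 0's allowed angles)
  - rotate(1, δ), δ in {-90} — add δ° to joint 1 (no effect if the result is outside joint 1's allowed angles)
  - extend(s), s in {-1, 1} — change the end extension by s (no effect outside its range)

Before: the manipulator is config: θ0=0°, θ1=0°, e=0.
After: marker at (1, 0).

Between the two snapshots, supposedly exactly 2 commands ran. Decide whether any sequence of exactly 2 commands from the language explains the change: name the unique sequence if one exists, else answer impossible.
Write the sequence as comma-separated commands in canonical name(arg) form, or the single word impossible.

initial: config: θ0=0°, θ1=0°, e=0
step 1 (rotate(1, -90)): config: θ0=0°, θ1=270°, e=0
step 2 (rotate(1, -90)): config: θ0=0°, θ1=180°, e=0
no other 2-command option fits: unique.

rotate(1, -90), rotate(1, -90)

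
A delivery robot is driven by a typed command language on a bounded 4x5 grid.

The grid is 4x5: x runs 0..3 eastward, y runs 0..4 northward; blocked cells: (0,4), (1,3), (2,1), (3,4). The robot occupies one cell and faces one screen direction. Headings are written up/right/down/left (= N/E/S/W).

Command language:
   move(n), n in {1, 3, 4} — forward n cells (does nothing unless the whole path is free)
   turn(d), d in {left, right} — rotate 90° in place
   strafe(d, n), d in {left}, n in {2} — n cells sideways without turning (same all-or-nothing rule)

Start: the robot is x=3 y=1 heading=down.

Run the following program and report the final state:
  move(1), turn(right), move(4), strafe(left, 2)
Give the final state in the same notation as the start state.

from: x=3 y=1 heading=down
t=1 move(1) ⇒ x=3 y=0 heading=down
t=2 turn(right) ⇒ x=3 y=0 heading=left
t=3 move(4) ⇒ x=3 y=0 heading=left
t=4 strafe(left, 2) ⇒ x=3 y=0 heading=left

x=3 y=0 heading=left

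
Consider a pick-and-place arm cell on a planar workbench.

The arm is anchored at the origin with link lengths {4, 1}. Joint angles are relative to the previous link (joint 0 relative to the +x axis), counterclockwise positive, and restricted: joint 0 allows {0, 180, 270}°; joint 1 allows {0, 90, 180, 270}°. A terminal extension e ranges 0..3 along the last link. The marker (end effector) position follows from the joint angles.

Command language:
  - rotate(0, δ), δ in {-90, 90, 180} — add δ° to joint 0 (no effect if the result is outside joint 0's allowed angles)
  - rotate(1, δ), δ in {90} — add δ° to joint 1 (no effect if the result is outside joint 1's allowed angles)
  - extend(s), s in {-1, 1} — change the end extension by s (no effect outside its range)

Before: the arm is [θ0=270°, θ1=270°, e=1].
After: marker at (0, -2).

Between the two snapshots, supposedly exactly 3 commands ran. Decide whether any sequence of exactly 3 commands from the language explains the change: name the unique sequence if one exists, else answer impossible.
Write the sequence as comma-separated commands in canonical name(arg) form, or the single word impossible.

rotate(1, 90), rotate(1, 90), rotate(1, 90)

begin: [θ0=270°, θ1=270°, e=1]
t=1 rotate(1, 90) ⇒ [θ0=270°, θ1=0°, e=1]
t=2 rotate(1, 90) ⇒ [θ0=270°, θ1=90°, e=1]
t=3 rotate(1, 90) ⇒ [θ0=270°, θ1=180°, e=1]
uniquely the one of 216 3-step routes that fits.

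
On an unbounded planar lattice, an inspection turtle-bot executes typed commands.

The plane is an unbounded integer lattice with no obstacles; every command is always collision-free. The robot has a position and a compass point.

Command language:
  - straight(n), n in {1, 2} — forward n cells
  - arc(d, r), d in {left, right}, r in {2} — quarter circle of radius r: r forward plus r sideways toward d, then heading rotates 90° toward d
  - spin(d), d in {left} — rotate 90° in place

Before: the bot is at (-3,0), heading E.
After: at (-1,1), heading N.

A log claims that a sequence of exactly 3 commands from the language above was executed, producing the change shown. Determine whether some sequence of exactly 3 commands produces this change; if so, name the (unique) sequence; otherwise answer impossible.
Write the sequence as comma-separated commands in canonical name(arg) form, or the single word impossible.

straight(2), spin(left), straight(1)

key: running straight(1) before straight(2) would end elsewhere — order is forced
initial: at (-3,0), heading E
step 1 (straight(2)): at (-1,0), heading E
step 2 (spin(left)): at (-1,0), heading N
step 3 (straight(1)): at (-1,1), heading N
no other 3-command option fits: unique.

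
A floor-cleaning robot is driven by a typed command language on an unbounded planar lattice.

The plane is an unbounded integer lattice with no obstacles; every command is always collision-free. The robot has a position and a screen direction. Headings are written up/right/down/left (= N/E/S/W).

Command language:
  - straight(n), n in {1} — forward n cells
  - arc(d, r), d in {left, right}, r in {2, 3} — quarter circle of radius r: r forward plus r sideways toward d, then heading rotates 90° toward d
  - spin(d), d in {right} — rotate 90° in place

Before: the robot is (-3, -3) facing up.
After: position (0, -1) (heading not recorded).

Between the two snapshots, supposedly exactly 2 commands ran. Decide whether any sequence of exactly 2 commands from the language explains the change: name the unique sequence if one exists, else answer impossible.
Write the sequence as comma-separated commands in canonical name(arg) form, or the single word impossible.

key: running straight(1) before arc(right, 2) would end elsewhere — order is forced
initial: (-3, -3) facing up
t=1 arc(right, 2) ⇒ (-1, -1) facing right
t=2 straight(1) ⇒ (0, -1) facing right
all 36 alternatives checked — unique.

arc(right, 2), straight(1)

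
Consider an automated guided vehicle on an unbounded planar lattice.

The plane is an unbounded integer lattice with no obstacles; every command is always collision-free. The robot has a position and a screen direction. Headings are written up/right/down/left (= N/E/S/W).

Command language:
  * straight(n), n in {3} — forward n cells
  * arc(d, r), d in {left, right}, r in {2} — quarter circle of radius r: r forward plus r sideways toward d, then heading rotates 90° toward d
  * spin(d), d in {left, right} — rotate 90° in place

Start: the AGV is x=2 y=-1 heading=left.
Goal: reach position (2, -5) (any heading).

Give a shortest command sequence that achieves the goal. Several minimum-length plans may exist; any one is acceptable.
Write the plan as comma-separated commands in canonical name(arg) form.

start: x=2 y=-1 heading=left
step 1 (arc(left, 2)): x=0 y=-3 heading=down
step 2 (arc(left, 2)): x=2 y=-5 heading=right
nothing shorter than 2 reaches the goal.

arc(left, 2), arc(left, 2)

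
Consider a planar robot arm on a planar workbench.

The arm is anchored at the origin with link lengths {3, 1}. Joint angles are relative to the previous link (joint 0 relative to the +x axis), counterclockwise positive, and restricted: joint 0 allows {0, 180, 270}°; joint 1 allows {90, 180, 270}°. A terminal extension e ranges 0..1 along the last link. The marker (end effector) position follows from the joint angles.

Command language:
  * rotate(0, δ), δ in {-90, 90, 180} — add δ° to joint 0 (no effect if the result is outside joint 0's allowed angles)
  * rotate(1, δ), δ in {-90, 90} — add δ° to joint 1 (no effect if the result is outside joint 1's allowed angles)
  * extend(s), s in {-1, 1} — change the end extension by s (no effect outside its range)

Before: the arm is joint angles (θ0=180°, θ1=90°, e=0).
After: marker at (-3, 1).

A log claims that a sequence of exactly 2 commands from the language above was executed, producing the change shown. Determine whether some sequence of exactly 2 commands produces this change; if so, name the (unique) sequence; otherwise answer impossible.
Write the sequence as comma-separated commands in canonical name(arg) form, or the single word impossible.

begin: joint angles (θ0=180°, θ1=90°, e=0)
step 1 (rotate(1, 90)): joint angles (θ0=180°, θ1=180°, e=0)
step 2 (rotate(1, 90)): joint angles (θ0=180°, θ1=270°, e=0)
all 49 alternatives checked — unique.

rotate(1, 90), rotate(1, 90)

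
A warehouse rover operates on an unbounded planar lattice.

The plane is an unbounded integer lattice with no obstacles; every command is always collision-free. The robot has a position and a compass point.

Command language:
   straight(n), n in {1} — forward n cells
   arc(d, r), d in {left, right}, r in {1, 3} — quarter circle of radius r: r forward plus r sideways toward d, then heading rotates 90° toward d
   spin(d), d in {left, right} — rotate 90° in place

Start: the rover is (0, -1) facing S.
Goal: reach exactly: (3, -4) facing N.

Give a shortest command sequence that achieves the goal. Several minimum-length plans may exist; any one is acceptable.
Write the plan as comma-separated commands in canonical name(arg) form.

arc(left, 3), spin(left)

t0: (0, -1) facing S
1. arc(left, 3) → (3, -4) facing E
2. spin(left) → (3, -4) facing N
no 1-step plan works, so 2 is optimal.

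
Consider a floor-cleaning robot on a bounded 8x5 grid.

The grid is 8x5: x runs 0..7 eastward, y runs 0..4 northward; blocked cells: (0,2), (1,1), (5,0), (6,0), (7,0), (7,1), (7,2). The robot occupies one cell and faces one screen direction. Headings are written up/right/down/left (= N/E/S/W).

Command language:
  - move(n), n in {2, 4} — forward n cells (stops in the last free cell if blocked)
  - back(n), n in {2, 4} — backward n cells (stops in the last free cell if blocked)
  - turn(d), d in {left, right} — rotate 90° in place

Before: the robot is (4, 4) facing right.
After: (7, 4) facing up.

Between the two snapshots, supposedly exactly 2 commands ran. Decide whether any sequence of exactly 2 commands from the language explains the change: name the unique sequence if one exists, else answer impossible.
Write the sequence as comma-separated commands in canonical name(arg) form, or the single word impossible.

move(4), turn(left)

key: running turn(left) before move(4) would end elsewhere — order is forced
begin: (4, 4) facing right
1. move(4) → (7, 4) facing right
2. turn(left) → (7, 4) facing up
all 36 alternatives checked — unique.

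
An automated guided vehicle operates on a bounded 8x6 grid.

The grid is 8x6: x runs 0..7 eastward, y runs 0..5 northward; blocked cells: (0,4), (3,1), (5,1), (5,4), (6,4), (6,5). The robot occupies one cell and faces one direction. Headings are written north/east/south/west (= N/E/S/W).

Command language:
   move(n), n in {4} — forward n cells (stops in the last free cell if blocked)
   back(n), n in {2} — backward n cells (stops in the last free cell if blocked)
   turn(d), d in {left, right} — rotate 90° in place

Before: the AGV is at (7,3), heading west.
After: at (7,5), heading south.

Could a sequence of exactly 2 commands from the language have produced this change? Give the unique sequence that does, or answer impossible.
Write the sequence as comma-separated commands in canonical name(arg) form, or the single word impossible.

key: running back(2) before turn(left) would end elsewhere — order is forced
start: at (7,3), heading west
[1] after turn(left): at (7,3), heading south
[2] after back(2): at (7,5), heading south
uniquely the one of 16 2-step routes that fits.

turn(left), back(2)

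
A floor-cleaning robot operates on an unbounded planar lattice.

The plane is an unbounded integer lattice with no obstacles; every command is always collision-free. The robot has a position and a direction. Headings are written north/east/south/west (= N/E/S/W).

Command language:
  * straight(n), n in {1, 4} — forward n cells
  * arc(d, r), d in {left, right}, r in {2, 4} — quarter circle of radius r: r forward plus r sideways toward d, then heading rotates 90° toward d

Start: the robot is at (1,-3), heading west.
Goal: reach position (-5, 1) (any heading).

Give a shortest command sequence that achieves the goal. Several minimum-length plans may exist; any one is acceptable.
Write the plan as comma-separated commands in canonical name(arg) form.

straight(1), straight(1), arc(right, 4)

begin: at (1,-3), heading west
step 1 (straight(1)): at (0,-3), heading west
step 2 (straight(1)): at (-1,-3), heading west
step 3 (arc(right, 4)): at (-5,1), heading north
no 2-step plan works, so 3 is optimal.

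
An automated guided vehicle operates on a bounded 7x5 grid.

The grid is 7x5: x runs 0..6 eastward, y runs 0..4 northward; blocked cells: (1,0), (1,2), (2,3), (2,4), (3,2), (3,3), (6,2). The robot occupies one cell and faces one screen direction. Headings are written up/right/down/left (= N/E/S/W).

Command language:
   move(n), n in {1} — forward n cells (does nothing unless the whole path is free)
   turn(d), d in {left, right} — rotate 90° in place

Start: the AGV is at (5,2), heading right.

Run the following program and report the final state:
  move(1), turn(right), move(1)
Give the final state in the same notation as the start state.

initial: at (5,2), heading right
[1] after move(1): at (5,2), heading right
[2] after turn(right): at (5,2), heading down
[3] after move(1): at (5,1), heading down

at (5,1), heading down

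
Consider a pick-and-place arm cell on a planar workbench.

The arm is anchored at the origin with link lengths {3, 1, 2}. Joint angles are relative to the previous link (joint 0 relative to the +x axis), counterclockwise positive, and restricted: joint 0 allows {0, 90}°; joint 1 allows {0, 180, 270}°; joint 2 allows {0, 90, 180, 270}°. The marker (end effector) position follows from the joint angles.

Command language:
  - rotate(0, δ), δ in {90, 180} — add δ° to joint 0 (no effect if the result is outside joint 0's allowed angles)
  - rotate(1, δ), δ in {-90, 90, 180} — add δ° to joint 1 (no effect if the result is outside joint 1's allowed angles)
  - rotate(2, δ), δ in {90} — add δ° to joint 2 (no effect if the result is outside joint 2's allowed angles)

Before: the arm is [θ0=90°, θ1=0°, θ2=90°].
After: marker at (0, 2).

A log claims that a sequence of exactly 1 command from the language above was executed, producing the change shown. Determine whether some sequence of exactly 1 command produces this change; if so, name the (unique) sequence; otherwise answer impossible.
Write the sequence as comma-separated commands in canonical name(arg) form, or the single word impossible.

rotate(2, 90)

begin: [θ0=90°, θ1=0°, θ2=90°]
1. rotate(2, 90) → [θ0=90°, θ1=0°, θ2=180°]
no rival 1-sequence matches.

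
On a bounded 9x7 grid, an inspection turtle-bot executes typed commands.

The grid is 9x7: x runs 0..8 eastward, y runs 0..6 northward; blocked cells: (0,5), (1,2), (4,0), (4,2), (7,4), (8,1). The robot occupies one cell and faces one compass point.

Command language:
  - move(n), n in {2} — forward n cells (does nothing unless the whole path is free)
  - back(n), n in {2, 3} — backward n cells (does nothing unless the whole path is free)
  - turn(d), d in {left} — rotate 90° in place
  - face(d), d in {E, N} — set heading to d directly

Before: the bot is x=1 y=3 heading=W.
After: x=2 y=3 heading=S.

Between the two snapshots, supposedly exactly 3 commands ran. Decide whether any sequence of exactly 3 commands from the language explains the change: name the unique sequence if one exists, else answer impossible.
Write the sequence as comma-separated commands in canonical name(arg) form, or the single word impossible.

key: position moved to (2,3) AND the heading swung to S — translation plus rotation needed
begin: x=1 y=3 heading=W
step 1 (back(3)): x=4 y=3 heading=W
step 2 (move(2)): x=2 y=3 heading=W
step 3 (turn(left)): x=2 y=3 heading=S
uniquely the one of 216 3-step routes that fits.

back(3), move(2), turn(left)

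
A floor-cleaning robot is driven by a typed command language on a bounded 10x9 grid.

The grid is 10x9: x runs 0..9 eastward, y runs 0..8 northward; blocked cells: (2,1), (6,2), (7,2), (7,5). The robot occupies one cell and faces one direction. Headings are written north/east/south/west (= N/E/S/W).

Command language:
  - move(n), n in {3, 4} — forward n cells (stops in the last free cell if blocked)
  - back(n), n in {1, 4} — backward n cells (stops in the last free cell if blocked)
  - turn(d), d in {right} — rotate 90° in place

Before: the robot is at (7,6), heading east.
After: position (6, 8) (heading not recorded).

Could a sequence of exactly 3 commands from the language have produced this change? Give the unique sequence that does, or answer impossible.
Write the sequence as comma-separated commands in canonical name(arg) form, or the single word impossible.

key: running back(4) before back(1) would end elsewhere — order is forced
t0: at (7,6), heading east
t=1 back(1) ⇒ at (6,6), heading east
t=2 turn(right) ⇒ at (6,6), heading south
t=3 back(4) ⇒ at (6,8), heading south
uniquely the one of 125 3-step routes that fits.

back(1), turn(right), back(4)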